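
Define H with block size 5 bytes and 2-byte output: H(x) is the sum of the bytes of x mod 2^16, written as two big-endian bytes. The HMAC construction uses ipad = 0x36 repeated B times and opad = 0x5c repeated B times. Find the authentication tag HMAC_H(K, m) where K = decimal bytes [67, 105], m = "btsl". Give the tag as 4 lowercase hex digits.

Key decimal bytes [67, 105] = 43 69 is 2 bytes ≤ B = 5; zero-pad to 5 bytes: K' = 43 69 00 00 00.
K' ⊕ ipad = 75 5f 36 36 36.  K' ⊕ opad = 1f 35 5c 5c 5c.
Inner input = (K'⊕ipad) ∥ m = 75 5f 36 36 36 ∥ 62 74 73 6c.
Inner hash: sum = 117+95+54+54+54+98+116+115+108 = 811 → 03 2b.
Outer input = (K'⊕opad) ∥ inner = 1f 35 5c 5c 5c ∥ 03 2b.
Outer hash (tag): sum = 31+53+92+92+92+3+43 = 406 → 01 96.

0196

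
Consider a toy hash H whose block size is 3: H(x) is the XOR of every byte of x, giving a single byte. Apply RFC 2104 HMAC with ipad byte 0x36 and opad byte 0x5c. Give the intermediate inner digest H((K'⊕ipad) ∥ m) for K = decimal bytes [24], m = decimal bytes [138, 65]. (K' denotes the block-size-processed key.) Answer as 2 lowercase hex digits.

e5

Key decimal bytes [24] = 18 is 1 byte ≤ B = 3; zero-pad to 3 bytes: K' = 18 00 00.
K' ⊕ ipad = 2e 36 36.
Inner input = 2e 36 36 ∥ 8a 41.
Inner hash: XOR 2e⊕36⊕36⊕8a⊕41 = e5.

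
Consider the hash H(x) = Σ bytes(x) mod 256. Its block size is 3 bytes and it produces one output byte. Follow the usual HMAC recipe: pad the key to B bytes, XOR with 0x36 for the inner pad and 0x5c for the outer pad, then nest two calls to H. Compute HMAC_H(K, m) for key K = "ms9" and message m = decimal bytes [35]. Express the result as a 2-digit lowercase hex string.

97

Key "ms9" = 6d 73 39 is exactly B = 3 bytes: K' = 6d 73 39.
K' ⊕ ipad = 5b 45 0f.  K' ⊕ opad = 31 2f 65.
Inner input = (K'⊕ipad) ∥ m = 5b 45 0f ∥ 23.
Inner hash: sum = 91+69+15+35 = 210 → d2.
Outer input = (K'⊕opad) ∥ inner = 31 2f 65 ∥ d2.
Outer hash (tag): sum = 49+47+101+210 = 407; mod 256 = 151 → 97.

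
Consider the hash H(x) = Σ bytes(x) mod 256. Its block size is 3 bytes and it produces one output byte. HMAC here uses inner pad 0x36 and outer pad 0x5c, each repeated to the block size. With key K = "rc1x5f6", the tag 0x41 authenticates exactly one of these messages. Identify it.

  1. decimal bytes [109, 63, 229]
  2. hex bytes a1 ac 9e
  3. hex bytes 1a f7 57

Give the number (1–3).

1

Key "rc1x5f6" = 72 63 31 78 35 66 36 is 7 bytes > B = 3, so hash it first: H(key) = 4f, then zero-pad to 3 bytes: K' = 4f 00 00.
K' ⊕ ipad = 79 36 36; K' ⊕ opad = 13 5c 5c.
m1: inner = H(79 36 36 6d 3f e5) = 76; tag = H(13 5c 5c 76) = 41 ← matches
m2: inner = H(79 36 36 a1 ac 9e) = d0; tag = H(13 5c 5c d0) = 9b
m3: inner = H(79 36 36 1a f7 57) = 4d; tag = H(13 5c 5c 4d) = 18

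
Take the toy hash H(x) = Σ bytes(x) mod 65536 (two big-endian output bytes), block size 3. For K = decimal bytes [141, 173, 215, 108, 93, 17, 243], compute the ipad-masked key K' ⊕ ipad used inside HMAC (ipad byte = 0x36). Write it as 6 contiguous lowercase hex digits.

35e836

Key decimal bytes [141, 173, 215, 108, 93, 17, 243] = 8d ad d7 6c 5d 11 f3 is 7 bytes > B = 3, so hash it first: H(key) = 03 de, then zero-pad to 3 bytes: K' = 03 de 00.
XOR each byte with 0x36: 03⊕36=35, de⊕36=e8, 00⊕36=36.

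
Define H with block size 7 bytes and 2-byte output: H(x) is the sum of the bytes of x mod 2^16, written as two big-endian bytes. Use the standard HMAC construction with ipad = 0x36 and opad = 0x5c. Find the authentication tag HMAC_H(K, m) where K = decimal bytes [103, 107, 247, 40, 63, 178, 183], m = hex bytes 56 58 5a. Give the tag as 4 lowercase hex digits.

Key decimal bytes [103, 107, 247, 40, 63, 178, 183] = 67 6b f7 28 3f b2 b7 is exactly B = 7 bytes: K' = 67 6b f7 28 3f b2 b7.
K' ⊕ ipad = 51 5d c1 1e 09 84 81.  K' ⊕ opad = 3b 37 ab 74 63 ee eb.
Inner input = (K'⊕ipad) ∥ m = 51 5d c1 1e 09 84 81 ∥ 56 58 5a.
Inner hash: sum = 81+93+193+30+9+132+129+86+88+90 = 931 → 03 a3.
Outer input = (K'⊕opad) ∥ inner = 3b 37 ab 74 63 ee eb ∥ 03 a3.
Outer hash (tag): sum = 59+55+171+116+99+238+235+3+163 = 1139 → 04 73.

0473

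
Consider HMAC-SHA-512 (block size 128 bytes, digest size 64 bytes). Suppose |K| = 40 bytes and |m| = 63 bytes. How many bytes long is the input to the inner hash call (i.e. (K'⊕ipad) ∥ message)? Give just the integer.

Key is 40 ≤ 128 bytes, zero-padded: |K'| = 128.
Inner input = (K'⊕ipad) ∥ m → 128 + 63 = 191 bytes.

191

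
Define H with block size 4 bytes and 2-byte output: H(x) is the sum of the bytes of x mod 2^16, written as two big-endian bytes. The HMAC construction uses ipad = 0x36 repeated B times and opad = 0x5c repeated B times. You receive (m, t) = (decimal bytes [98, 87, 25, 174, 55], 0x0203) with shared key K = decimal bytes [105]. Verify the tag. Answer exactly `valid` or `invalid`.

Key decimal bytes [105] = 69 is 1 byte ≤ B = 4; zero-pad to 4 bytes: K' = 69 00 00 00.
K' ⊕ ipad = 5f 36 36 36; K' ⊕ opad = 35 5c 5c 5c.
Inner hash: sum = 95+54+54+54+98+87+25+174+55 = 696 → 02 b8.
Outer hash (recomputed tag): sum = 53+92+92+92+2+184 = 515 → 02 03.
Recomputed tag = 0203; claimed = 0203 → match.

valid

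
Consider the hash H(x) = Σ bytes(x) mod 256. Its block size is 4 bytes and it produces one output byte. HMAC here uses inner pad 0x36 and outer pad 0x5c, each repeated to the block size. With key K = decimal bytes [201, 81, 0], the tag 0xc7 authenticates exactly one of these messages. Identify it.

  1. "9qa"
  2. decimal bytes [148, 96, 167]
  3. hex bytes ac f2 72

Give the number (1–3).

2

Key decimal bytes [201, 81, 0] = c9 51 00 is 3 bytes ≤ B = 4; zero-pad to 4 bytes: K' = c9 51 00 00.
K' ⊕ ipad = ff 67 36 36; K' ⊕ opad = 95 0d 5c 5c.
m1: inner = H(ff 67 36 36 39 71 61) = dd; tag = H(95 0d 5c 5c dd) = 37
m2: inner = H(ff 67 36 36 94 60 a7) = 6d; tag = H(95 0d 5c 5c 6d) = c7 ← matches
m3: inner = H(ff 67 36 36 ac f2 72) = e2; tag = H(95 0d 5c 5c e2) = 3c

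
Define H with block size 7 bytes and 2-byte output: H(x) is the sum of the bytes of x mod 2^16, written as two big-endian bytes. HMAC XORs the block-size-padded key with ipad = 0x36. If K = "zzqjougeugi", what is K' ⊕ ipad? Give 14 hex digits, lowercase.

Key "zzqjougeugi" = 7a 7a 71 6a 6f 75 67 65 75 67 69 is 11 bytes > B = 7, so hash it first: H(key) = 04 c4, then zero-pad to 7 bytes: K' = 04 c4 00 00 00 00 00.
XOR each byte with 0x36: 04⊕36=32, c4⊕36=f2, 00⊕36=36, 00⊕36=36, 00⊕36=36, 00⊕36=36, 00⊕36=36.

32f23636363636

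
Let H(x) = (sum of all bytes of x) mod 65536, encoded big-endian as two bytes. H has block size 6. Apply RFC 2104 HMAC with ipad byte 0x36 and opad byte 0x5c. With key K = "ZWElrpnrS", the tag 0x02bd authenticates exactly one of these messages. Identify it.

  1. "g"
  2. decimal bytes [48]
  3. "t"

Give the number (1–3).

3

Key "ZWElrpnrS" = 5a 57 45 6c 72 70 6e 72 53 is 9 bytes > B = 6, so hash it first: H(key) = 03 77, then zero-pad to 6 bytes: K' = 03 77 00 00 00 00.
K' ⊕ ipad = 35 41 36 36 36 36; K' ⊕ opad = 5f 2b 5c 5c 5c 5c.
m1: inner = H(35 41 36 36 36 36 67) = 01 b5; tag = H(5f 2b 5c 5c 5c 5c 01 b5) = 02b0
m2: inner = H(35 41 36 36 36 36 30) = 01 7e; tag = H(5f 2b 5c 5c 5c 5c 01 7e) = 0279
m3: inner = H(35 41 36 36 36 36 74) = 01 c2; tag = H(5f 2b 5c 5c 5c 5c 01 c2) = 02bd ← matches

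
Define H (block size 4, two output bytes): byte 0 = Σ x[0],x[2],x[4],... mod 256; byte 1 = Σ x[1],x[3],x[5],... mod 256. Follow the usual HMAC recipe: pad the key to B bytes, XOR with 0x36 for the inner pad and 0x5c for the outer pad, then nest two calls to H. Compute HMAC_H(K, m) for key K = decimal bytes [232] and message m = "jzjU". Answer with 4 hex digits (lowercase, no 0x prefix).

f8f3

Key decimal bytes [232] = e8 is 1 byte ≤ B = 4; zero-pad to 4 bytes: K' = e8 00 00 00.
K' ⊕ ipad = de 36 36 36.  K' ⊕ opad = b4 5c 5c 5c.
Inner input = (K'⊕ipad) ∥ m = de 36 36 36 ∥ 6a 7a 6a 55.
Inner hash: even-index sum = 488 mod 256 = 232; odd-index sum = 315 mod 256 = 59 → e8 3b.
Outer input = (K'⊕opad) ∥ inner = b4 5c 5c 5c ∥ e8 3b.
Outer hash (tag): even-index sum = 504 mod 256 = 248; odd-index sum = 243 mod 256 = 243 → f8 f3.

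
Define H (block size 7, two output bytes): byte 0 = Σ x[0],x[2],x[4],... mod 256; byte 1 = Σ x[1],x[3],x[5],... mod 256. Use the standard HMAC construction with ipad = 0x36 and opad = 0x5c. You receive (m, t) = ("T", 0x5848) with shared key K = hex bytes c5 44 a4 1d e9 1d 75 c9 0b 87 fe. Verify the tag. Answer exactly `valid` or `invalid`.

Key hex bytes c5 44 a4 1d e9 1d 75 c9 0b 87 fe is 11 bytes > B = 7, so hash it first: H(key) = d0 ce, then zero-pad to 7 bytes: K' = d0 ce 00 00 00 00 00.
K' ⊕ ipad = e6 f8 36 36 36 36 36; K' ⊕ opad = 8c 92 5c 5c 5c 5c 5c.
Inner hash: even-index sum = 392 mod 256 = 136; odd-index sum = 440 mod 256 = 184 → 88 b8.
Outer hash (recomputed tag): even-index sum = 600 mod 256 = 88; odd-index sum = 466 mod 256 = 210 → 58 d2.
Recomputed tag = 58d2; claimed = 5848 → mismatch.

invalid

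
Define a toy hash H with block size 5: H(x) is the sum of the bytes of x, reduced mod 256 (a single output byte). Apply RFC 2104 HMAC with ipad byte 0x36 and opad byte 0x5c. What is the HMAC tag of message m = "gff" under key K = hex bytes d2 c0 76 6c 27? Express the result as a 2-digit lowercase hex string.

b7

Key hex bytes d2 c0 76 6c 27 is exactly B = 5 bytes: K' = d2 c0 76 6c 27.
K' ⊕ ipad = e4 f6 40 5a 11.  K' ⊕ opad = 8e 9c 2a 30 7b.
Inner input = (K'⊕ipad) ∥ m = e4 f6 40 5a 11 ∥ 67 66 66.
Inner hash: sum = 228+246+64+90+17+103+102+102 = 952; mod 256 = 184 → b8.
Outer input = (K'⊕opad) ∥ inner = 8e 9c 2a 30 7b ∥ b8.
Outer hash (tag): sum = 142+156+42+48+123+184 = 695; mod 256 = 183 → b7.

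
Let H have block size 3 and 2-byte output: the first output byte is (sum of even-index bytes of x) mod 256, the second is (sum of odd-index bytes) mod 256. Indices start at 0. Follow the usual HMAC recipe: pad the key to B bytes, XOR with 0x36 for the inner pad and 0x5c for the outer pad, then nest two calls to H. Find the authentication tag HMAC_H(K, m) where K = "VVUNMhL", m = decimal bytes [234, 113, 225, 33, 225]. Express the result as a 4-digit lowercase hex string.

5a8a

Key "VVUNMhL" = 56 56 55 4e 4d 68 4c is 7 bytes > B = 3, so hash it first: H(key) = 44 0c, then zero-pad to 3 bytes: K' = 44 0c 00.
K' ⊕ ipad = 72 3a 36.  K' ⊕ opad = 18 50 5c.
Inner input = (K'⊕ipad) ∥ m = 72 3a 36 ∥ ea 71 e1 21 e1.
Inner hash: even-index sum = 314 mod 256 = 58; odd-index sum = 742 mod 256 = 230 → 3a e6.
Outer input = (K'⊕opad) ∥ inner = 18 50 5c ∥ 3a e6.
Outer hash (tag): even-index sum = 346 mod 256 = 90; odd-index sum = 138 mod 256 = 138 → 5a 8a.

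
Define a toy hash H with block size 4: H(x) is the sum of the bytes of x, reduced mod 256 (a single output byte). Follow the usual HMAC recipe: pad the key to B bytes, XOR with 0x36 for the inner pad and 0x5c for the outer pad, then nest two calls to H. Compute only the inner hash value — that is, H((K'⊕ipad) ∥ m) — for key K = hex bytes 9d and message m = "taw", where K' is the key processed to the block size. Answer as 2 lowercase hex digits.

Key hex bytes 9d is 1 byte ≤ B = 4; zero-pad to 4 bytes: K' = 9d 00 00 00.
K' ⊕ ipad = ab 36 36 36.
Inner input = ab 36 36 36 ∥ 74 61 77.
Inner hash: sum = 171+54+54+54+116+97+119 = 665; mod 256 = 153 → 99.

99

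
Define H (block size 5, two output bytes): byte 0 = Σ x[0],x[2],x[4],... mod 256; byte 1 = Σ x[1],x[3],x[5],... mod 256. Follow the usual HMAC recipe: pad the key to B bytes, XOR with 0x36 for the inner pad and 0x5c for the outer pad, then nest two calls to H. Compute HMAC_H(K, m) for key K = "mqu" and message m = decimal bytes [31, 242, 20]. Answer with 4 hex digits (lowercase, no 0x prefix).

664f

Key "mqu" = 6d 71 75 is 3 bytes ≤ B = 5; zero-pad to 5 bytes: K' = 6d 71 75 00 00.
K' ⊕ ipad = 5b 47 43 36 36.  K' ⊕ opad = 31 2d 29 5c 5c.
Inner input = (K'⊕ipad) ∥ m = 5b 47 43 36 36 ∥ 1f f2 14.
Inner hash: even-index sum = 454 mod 256 = 198; odd-index sum = 176 mod 256 = 176 → c6 b0.
Outer input = (K'⊕opad) ∥ inner = 31 2d 29 5c 5c ∥ c6 b0.
Outer hash (tag): even-index sum = 358 mod 256 = 102; odd-index sum = 335 mod 256 = 79 → 66 4f.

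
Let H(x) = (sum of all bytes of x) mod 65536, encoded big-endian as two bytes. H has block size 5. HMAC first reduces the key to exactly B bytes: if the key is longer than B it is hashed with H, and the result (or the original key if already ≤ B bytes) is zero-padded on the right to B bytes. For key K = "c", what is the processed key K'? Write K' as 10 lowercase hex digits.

6300000000

Key "c" = 63 is 1 byte ≤ B = 5; zero-pad to 5 bytes: K' = 63 00 00 00 00.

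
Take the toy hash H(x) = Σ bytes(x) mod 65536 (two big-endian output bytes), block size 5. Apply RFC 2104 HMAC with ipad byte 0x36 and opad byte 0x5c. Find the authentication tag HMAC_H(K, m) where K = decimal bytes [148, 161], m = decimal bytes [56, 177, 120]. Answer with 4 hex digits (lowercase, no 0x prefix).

0318

Key decimal bytes [148, 161] = 94 a1 is 2 bytes ≤ B = 5; zero-pad to 5 bytes: K' = 94 a1 00 00 00.
K' ⊕ ipad = a2 97 36 36 36.  K' ⊕ opad = c8 fd 5c 5c 5c.
Inner input = (K'⊕ipad) ∥ m = a2 97 36 36 36 ∥ 38 b1 78.
Inner hash: sum = 162+151+54+54+54+56+177+120 = 828 → 03 3c.
Outer input = (K'⊕opad) ∥ inner = c8 fd 5c 5c 5c ∥ 03 3c.
Outer hash (tag): sum = 200+253+92+92+92+3+60 = 792 → 03 18.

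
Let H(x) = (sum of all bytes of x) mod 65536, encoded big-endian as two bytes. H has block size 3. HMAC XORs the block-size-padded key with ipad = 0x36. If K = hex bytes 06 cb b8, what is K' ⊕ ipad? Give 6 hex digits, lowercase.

30fd8e

Key hex bytes 06 cb b8 is exactly B = 3 bytes: K' = 06 cb b8.
XOR each byte with 0x36: 06⊕36=30, cb⊕36=fd, b8⊕36=8e.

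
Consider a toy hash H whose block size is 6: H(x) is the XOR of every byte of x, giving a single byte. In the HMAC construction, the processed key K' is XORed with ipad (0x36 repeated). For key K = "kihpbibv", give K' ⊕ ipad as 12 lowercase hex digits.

333636363636

Key "kihpbibv" = 6b 69 68 70 62 69 62 76 is 8 bytes > B = 6, so hash it first: H(key) = 05, then zero-pad to 6 bytes: K' = 05 00 00 00 00 00.
XOR each byte with 0x36: 05⊕36=33, 00⊕36=36, 00⊕36=36, 00⊕36=36, 00⊕36=36, 00⊕36=36.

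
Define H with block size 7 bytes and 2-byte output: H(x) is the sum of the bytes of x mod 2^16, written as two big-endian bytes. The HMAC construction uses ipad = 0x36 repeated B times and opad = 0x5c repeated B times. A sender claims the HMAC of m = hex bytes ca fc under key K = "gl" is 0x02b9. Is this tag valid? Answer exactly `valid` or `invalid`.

valid

Key "gl" = 67 6c is 2 bytes ≤ B = 7; zero-pad to 7 bytes: K' = 67 6c 00 00 00 00 00.
K' ⊕ ipad = 51 5a 36 36 36 36 36; K' ⊕ opad = 3b 30 5c 5c 5c 5c 5c.
Inner hash: sum = 81+90+54+54+54+54+54+202+252 = 895 → 03 7f.
Outer hash (recomputed tag): sum = 59+48+92+92+92+92+92+3+127 = 697 → 02 b9.
Recomputed tag = 02b9; claimed = 02b9 → match.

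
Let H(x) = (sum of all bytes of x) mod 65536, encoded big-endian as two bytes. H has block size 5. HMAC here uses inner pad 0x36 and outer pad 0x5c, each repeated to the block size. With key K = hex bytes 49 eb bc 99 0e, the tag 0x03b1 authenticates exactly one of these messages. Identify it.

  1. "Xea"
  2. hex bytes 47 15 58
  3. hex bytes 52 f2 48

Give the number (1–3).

1

Key hex bytes 49 eb bc 99 0e is exactly B = 5 bytes: K' = 49 eb bc 99 0e.
K' ⊕ ipad = 7f dd 8a af 38; K' ⊕ opad = 15 b7 e0 c5 52.
m1: inner = H(7f dd 8a af 38 58 65 61) = 03 eb; tag = H(15 b7 e0 c5 52 03 eb) = 03b1 ← matches
m2: inner = H(7f dd 8a af 38 47 15 58) = 03 81; tag = H(15 b7 e0 c5 52 03 81) = 0347
m3: inner = H(7f dd 8a af 38 52 f2 48) = 04 59; tag = H(15 b7 e0 c5 52 04 59) = 0320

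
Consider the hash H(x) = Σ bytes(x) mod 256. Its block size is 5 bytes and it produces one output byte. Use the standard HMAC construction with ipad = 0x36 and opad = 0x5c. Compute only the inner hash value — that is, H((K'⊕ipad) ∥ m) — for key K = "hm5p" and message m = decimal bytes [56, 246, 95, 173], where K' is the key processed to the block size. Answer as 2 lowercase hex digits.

72

Key "hm5p" = 68 6d 35 70 is 4 bytes ≤ B = 5; zero-pad to 5 bytes: K' = 68 6d 35 70 00.
K' ⊕ ipad = 5e 5b 03 46 36.
Inner input = 5e 5b 03 46 36 ∥ 38 f6 5f ad.
Inner hash: sum = 94+91+3+70+54+56+246+95+173 = 882; mod 256 = 114 → 72.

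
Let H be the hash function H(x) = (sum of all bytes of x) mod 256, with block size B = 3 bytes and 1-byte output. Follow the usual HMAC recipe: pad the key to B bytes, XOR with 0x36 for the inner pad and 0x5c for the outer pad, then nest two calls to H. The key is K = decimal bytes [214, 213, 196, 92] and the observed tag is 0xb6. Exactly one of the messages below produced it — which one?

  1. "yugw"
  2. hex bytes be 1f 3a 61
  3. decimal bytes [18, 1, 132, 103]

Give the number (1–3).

Key decimal bytes [214, 213, 196, 92] = d6 d5 c4 5c is 4 bytes > B = 3, so hash it first: H(key) = cb, then zero-pad to 3 bytes: K' = cb 00 00.
K' ⊕ ipad = fd 36 36; K' ⊕ opad = 97 5c 5c.
m1: inner = H(fd 36 36 79 75 67 77) = 35; tag = H(97 5c 5c 35) = 84
m2: inner = H(fd 36 36 be 1f 3a 61) = e1; tag = H(97 5c 5c e1) = 30
m3: inner = H(fd 36 36 12 01 84 67) = 67; tag = H(97 5c 5c 67) = b6 ← matches

3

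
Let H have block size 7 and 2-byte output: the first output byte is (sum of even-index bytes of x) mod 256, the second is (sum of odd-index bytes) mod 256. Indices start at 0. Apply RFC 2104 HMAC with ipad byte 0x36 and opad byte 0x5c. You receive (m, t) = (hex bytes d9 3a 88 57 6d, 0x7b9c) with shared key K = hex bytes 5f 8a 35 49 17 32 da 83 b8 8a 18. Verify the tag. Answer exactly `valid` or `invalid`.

valid

Key hex bytes 5f 8a 35 49 17 32 da 83 b8 8a 18 is 11 bytes > B = 7, so hash it first: H(key) = 55 12, then zero-pad to 7 bytes: K' = 55 12 00 00 00 00 00.
K' ⊕ ipad = 63 24 36 36 36 36 36; K' ⊕ opad = 09 4e 5c 5c 5c 5c 5c.
Inner hash: even-index sum = 406 mod 256 = 150; odd-index sum = 606 mod 256 = 94 → 96 5e.
Outer hash (recomputed tag): even-index sum = 379 mod 256 = 123; odd-index sum = 412 mod 256 = 156 → 7b 9c.
Recomputed tag = 7b9c; claimed = 7b9c → match.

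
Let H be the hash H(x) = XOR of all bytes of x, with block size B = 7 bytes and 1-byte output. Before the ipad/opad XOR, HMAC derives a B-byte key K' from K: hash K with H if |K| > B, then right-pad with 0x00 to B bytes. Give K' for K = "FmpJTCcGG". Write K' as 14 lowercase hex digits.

65000000000000

|K| = 9 > B = 7, so first hash the key.
H(K): XOR 46⊕6d⊕70⊕4a⊕54⊕43⊕63⊕47⊕47 = 65.
Zero-pad H(K) = 65 to 7 bytes: K' = 65 00 00 00 00 00 00.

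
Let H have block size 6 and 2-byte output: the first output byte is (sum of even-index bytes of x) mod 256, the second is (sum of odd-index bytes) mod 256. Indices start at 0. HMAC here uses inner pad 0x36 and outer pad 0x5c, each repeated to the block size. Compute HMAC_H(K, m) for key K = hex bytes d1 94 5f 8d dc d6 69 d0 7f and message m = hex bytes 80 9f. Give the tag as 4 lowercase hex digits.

Key hex bytes d1 94 5f 8d dc d6 69 d0 7f is 9 bytes > B = 6, so hash it first: H(key) = f4 c7, then zero-pad to 6 bytes: K' = f4 c7 00 00 00 00.
K' ⊕ ipad = c2 f1 36 36 36 36.  K' ⊕ opad = a8 9b 5c 5c 5c 5c.
Inner input = (K'⊕ipad) ∥ m = c2 f1 36 36 36 36 ∥ 80 9f.
Inner hash: even-index sum = 430 mod 256 = 174; odd-index sum = 508 mod 256 = 252 → ae fc.
Outer input = (K'⊕opad) ∥ inner = a8 9b 5c 5c 5c 5c ∥ ae fc.
Outer hash (tag): even-index sum = 526 mod 256 = 14; odd-index sum = 591 mod 256 = 79 → 0e 4f.

0e4f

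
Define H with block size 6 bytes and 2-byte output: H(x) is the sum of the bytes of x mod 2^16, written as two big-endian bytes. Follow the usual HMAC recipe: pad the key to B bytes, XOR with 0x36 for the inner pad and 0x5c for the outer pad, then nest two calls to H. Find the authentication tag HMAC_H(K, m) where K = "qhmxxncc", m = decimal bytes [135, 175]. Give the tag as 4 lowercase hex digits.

Key "qhmxxncc" = 71 68 6d 78 78 6e 63 63 is 8 bytes > B = 6, so hash it first: H(key) = 03 6a, then zero-pad to 6 bytes: K' = 03 6a 00 00 00 00.
K' ⊕ ipad = 35 5c 36 36 36 36.  K' ⊕ opad = 5f 36 5c 5c 5c 5c.
Inner input = (K'⊕ipad) ∥ m = 35 5c 36 36 36 36 ∥ 87 af.
Inner hash: sum = 53+92+54+54+54+54+135+175 = 671 → 02 9f.
Outer input = (K'⊕opad) ∥ inner = 5f 36 5c 5c 5c 5c ∥ 02 9f.
Outer hash (tag): sum = 95+54+92+92+92+92+2+159 = 678 → 02 a6.

02a6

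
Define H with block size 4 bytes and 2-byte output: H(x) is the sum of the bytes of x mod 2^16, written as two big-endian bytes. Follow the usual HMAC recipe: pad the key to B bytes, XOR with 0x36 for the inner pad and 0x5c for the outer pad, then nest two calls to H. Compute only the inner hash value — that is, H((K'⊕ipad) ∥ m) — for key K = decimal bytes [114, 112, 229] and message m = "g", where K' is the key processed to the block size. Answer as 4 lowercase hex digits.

01fa

Key decimal bytes [114, 112, 229] = 72 70 e5 is 3 bytes ≤ B = 4; zero-pad to 4 bytes: K' = 72 70 e5 00.
K' ⊕ ipad = 44 46 d3 36.
Inner input = 44 46 d3 36 ∥ 67.
Inner hash: sum = 68+70+211+54+103 = 506 → 01 fa.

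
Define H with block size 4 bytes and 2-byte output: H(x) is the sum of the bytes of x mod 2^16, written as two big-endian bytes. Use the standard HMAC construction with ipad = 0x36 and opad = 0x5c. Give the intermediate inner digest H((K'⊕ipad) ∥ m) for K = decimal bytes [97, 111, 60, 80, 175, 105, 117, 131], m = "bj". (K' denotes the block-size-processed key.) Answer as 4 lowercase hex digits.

01c7

Key decimal bytes [97, 111, 60, 80, 175, 105, 117, 131] = 61 6f 3c 50 af 69 75 83 is 8 bytes > B = 4, so hash it first: H(key) = 03 6c, then zero-pad to 4 bytes: K' = 03 6c 00 00.
K' ⊕ ipad = 35 5a 36 36.
Inner input = 35 5a 36 36 ∥ 62 6a.
Inner hash: sum = 53+90+54+54+98+106 = 455 → 01 c7.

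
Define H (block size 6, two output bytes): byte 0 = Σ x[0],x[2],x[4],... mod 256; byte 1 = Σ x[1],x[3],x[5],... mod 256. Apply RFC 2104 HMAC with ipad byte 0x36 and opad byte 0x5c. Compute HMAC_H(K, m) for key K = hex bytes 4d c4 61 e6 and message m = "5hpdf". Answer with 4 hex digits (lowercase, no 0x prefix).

bd72

Key hex bytes 4d c4 61 e6 is 4 bytes ≤ B = 6; zero-pad to 6 bytes: K' = 4d c4 61 e6 00 00.
K' ⊕ ipad = 7b f2 57 d0 36 36.  K' ⊕ opad = 11 98 3d ba 5c 5c.
Inner input = (K'⊕ipad) ∥ m = 7b f2 57 d0 36 36 ∥ 35 68 70 64 66.
Inner hash: even-index sum = 531 mod 256 = 19; odd-index sum = 708 mod 256 = 196 → 13 c4.
Outer input = (K'⊕opad) ∥ inner = 11 98 3d ba 5c 5c ∥ 13 c4.
Outer hash (tag): even-index sum = 189 mod 256 = 189; odd-index sum = 626 mod 256 = 114 → bd 72.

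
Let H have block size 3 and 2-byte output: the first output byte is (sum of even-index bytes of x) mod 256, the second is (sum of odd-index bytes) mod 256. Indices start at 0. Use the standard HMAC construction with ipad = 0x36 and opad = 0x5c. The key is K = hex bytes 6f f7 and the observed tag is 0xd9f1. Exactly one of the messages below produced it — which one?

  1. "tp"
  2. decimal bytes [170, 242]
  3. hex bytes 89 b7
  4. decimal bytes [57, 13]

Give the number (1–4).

Key hex bytes 6f f7 is 2 bytes ≤ B = 3; zero-pad to 3 bytes: K' = 6f f7 00.
K' ⊕ ipad = 59 c1 36; K' ⊕ opad = 33 ab 5c.
m1: inner = H(59 c1 36 74 70) = ff 35; tag = H(33 ab 5c ff 35) = c4aa
m2: inner = H(59 c1 36 aa f2) = 81 6b; tag = H(33 ab 5c 81 6b) = fa2c
m3: inner = H(59 c1 36 89 b7) = 46 4a; tag = H(33 ab 5c 46 4a) = d9f1 ← matches
m4: inner = H(59 c1 36 39 0d) = 9c fa; tag = H(33 ab 5c 9c fa) = 8947

3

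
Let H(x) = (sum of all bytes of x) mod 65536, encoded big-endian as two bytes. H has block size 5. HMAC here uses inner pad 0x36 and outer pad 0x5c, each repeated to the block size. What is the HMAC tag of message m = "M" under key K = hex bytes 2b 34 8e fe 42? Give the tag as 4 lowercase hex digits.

Key hex bytes 2b 34 8e fe 42 is exactly B = 5 bytes: K' = 2b 34 8e fe 42.
K' ⊕ ipad = 1d 02 b8 c8 74.  K' ⊕ opad = 77 68 d2 a2 1e.
Inner input = (K'⊕ipad) ∥ m = 1d 02 b8 c8 74 ∥ 4d.
Inner hash: sum = 29+2+184+200+116+77 = 608 → 02 60.
Outer input = (K'⊕opad) ∥ inner = 77 68 d2 a2 1e ∥ 02 60.
Outer hash (tag): sum = 119+104+210+162+30+2+96 = 723 → 02 d3.

02d3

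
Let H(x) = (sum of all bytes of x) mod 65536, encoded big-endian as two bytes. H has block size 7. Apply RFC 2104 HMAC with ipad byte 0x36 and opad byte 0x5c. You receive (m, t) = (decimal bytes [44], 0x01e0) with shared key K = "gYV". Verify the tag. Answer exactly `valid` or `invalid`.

valid

Key "gYV" = 67 59 56 is 3 bytes ≤ B = 7; zero-pad to 7 bytes: K' = 67 59 56 00 00 00 00.
K' ⊕ ipad = 51 6f 60 36 36 36 36; K' ⊕ opad = 3b 05 0a 5c 5c 5c 5c.
Inner hash: sum = 81+111+96+54+54+54+54+44 = 548 → 02 24.
Outer hash (recomputed tag): sum = 59+5+10+92+92+92+92+2+36 = 480 → 01 e0.
Recomputed tag = 01e0; claimed = 01e0 → match.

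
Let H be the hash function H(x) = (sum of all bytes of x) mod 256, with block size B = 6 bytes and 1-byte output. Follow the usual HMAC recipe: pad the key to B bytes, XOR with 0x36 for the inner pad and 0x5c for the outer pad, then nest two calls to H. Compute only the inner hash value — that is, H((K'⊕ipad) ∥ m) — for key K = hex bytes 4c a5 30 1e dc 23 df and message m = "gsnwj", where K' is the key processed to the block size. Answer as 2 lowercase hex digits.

62

Key hex bytes 4c a5 30 1e dc 23 df is 7 bytes > B = 6, so hash it first: H(key) = 1d, then zero-pad to 6 bytes: K' = 1d 00 00 00 00 00.
K' ⊕ ipad = 2b 36 36 36 36 36.
Inner input = 2b 36 36 36 36 36 ∥ 67 73 6e 77 6a.
Inner hash: sum = 43+54+54+54+54+54+103+115+110+119+106 = 866; mod 256 = 98 → 62.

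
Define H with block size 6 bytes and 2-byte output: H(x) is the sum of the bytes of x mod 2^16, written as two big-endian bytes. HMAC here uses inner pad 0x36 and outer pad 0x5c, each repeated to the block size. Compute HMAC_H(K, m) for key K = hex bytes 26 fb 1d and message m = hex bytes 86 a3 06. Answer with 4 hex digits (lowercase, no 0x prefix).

0351

Key hex bytes 26 fb 1d is 3 bytes ≤ B = 6; zero-pad to 6 bytes: K' = 26 fb 1d 00 00 00.
K' ⊕ ipad = 10 cd 2b 36 36 36.  K' ⊕ opad = 7a a7 41 5c 5c 5c.
Inner input = (K'⊕ipad) ∥ m = 10 cd 2b 36 36 36 ∥ 86 a3 06.
Inner hash: sum = 16+205+43+54+54+54+134+163+6 = 729 → 02 d9.
Outer input = (K'⊕opad) ∥ inner = 7a a7 41 5c 5c 5c ∥ 02 d9.
Outer hash (tag): sum = 122+167+65+92+92+92+2+217 = 849 → 03 51.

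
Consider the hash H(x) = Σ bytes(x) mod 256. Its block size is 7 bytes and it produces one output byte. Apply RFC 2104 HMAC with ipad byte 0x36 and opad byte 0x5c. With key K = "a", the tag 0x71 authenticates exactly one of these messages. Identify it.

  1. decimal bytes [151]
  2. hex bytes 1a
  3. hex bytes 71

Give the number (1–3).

3

Key "a" = 61 is 1 byte ≤ B = 7; zero-pad to 7 bytes: K' = 61 00 00 00 00 00 00.
K' ⊕ ipad = 57 36 36 36 36 36 36; K' ⊕ opad = 3d 5c 5c 5c 5c 5c 5c.
m1: inner = H(57 36 36 36 36 36 36 97) = 32; tag = H(3d 5c 5c 5c 5c 5c 5c 32) = 97
m2: inner = H(57 36 36 36 36 36 36 1a) = b5; tag = H(3d 5c 5c 5c 5c 5c 5c b5) = 1a
m3: inner = H(57 36 36 36 36 36 36 71) = 0c; tag = H(3d 5c 5c 5c 5c 5c 5c 0c) = 71 ← matches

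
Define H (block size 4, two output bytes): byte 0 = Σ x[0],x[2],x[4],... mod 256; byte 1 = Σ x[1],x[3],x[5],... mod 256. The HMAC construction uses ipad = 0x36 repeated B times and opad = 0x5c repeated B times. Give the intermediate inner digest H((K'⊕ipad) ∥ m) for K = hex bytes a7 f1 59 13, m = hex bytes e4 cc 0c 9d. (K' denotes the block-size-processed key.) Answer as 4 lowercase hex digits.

Key hex bytes a7 f1 59 13 is exactly B = 4 bytes: K' = a7 f1 59 13.
K' ⊕ ipad = 91 c7 6f 25.
Inner input = 91 c7 6f 25 ∥ e4 cc 0c 9d.
Inner hash: even-index sum = 496 mod 256 = 240; odd-index sum = 597 mod 256 = 85 → f0 55.

f055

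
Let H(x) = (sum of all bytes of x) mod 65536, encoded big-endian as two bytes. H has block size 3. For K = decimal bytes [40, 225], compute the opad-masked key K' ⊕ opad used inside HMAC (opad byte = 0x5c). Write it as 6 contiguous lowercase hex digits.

Key decimal bytes [40, 225] = 28 e1 is 2 bytes ≤ B = 3; zero-pad to 3 bytes: K' = 28 e1 00.
XOR each byte with 0x5c: 28⊕5c=74, e1⊕5c=bd, 00⊕5c=5c.

74bd5c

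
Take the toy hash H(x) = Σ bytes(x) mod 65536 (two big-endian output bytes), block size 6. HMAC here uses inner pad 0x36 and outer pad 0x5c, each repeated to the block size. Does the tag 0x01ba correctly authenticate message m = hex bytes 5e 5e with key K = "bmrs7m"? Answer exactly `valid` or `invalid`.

Key "bmrs7m" = 62 6d 72 73 37 6d is exactly B = 6 bytes: K' = 62 6d 72 73 37 6d.
K' ⊕ ipad = 54 5b 44 45 01 5b; K' ⊕ opad = 3e 31 2e 2f 6b 31.
Inner hash: sum = 84+91+68+69+1+91+94+94 = 592 → 02 50.
Outer hash (recomputed tag): sum = 62+49+46+47+107+49+2+80 = 442 → 01 ba.
Recomputed tag = 01ba; claimed = 01ba → match.

valid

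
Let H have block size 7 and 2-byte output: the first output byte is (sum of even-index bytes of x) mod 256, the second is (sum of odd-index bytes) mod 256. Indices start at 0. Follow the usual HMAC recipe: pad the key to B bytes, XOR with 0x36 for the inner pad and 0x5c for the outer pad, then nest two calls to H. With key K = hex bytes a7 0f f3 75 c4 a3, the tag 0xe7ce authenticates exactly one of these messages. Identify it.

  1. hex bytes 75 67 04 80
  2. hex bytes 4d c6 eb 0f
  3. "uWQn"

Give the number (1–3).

2

Key hex bytes a7 0f f3 75 c4 a3 is 6 bytes ≤ B = 7; zero-pad to 7 bytes: K' = a7 0f f3 75 c4 a3 00.
K' ⊕ ipad = 91 39 c5 43 f2 95 36; K' ⊕ opad = fb 53 af 29 98 ff 5c.
m1: inner = H(91 39 c5 43 f2 95 36 75 67 04 80) = 65 8a; tag = H(fb 53 af 29 98 ff 5c 65 8a) = 28e0
m2: inner = H(91 39 c5 43 f2 95 36 4d c6 eb 0f) = 53 49; tag = H(fb 53 af 29 98 ff 5c 53 49) = e7ce ← matches
m3: inner = H(91 39 c5 43 f2 95 36 75 57 51 6e) = 43 d7; tag = H(fb 53 af 29 98 ff 5c 43 d7) = 75be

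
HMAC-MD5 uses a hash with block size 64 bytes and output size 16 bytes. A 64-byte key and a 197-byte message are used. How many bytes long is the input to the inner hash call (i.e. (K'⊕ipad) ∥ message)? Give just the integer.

Key is 64 ≤ 64 bytes, zero-padded: |K'| = 64.
Inner input = (K'⊕ipad) ∥ m → 64 + 197 = 261 bytes.

261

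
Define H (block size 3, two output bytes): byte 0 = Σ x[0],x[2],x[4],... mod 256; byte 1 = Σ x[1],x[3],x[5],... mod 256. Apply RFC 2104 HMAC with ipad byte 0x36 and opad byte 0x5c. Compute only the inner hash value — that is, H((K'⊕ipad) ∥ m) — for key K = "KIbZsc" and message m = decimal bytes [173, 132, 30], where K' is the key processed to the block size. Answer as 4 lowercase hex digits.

Key "KIbZsc" = 4b 49 62 5a 73 63 is 6 bytes > B = 3, so hash it first: H(key) = 20 06, then zero-pad to 3 bytes: K' = 20 06 00.
K' ⊕ ipad = 16 30 36.
Inner input = 16 30 36 ∥ ad 84 1e.
Inner hash: even-index sum = 208 mod 256 = 208; odd-index sum = 251 mod 256 = 251 → d0 fb.

d0fb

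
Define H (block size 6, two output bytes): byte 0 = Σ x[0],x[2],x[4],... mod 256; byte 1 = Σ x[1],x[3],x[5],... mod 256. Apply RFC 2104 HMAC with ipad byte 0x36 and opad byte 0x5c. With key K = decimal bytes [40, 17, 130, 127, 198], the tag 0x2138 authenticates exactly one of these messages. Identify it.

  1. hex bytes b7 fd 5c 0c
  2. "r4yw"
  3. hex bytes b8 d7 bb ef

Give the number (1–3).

Key decimal bytes [40, 17, 130, 127, 198] = 28 11 82 7f c6 is 5 bytes ≤ B = 6; zero-pad to 6 bytes: K' = 28 11 82 7f c6 00.
K' ⊕ ipad = 1e 27 b4 49 f0 36; K' ⊕ opad = 74 4d de 23 9a 5c.
m1: inner = H(1e 27 b4 49 f0 36 b7 fd 5c 0c) = d5 af; tag = H(74 4d de 23 9a 5c d5 af) = c17b
m2: inner = H(1e 27 b4 49 f0 36 72 34 79 77) = ad 51; tag = H(74 4d de 23 9a 5c ad 51) = 991d
m3: inner = H(1e 27 b4 49 f0 36 b8 d7 bb ef) = 35 6c; tag = H(74 4d de 23 9a 5c 35 6c) = 2138 ← matches

3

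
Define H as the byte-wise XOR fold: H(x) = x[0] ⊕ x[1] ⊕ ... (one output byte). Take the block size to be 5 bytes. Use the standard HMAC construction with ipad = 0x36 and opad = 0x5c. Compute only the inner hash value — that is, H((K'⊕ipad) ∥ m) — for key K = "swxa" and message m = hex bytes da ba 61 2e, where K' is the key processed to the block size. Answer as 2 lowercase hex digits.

Key "swxa" = 73 77 78 61 is 4 bytes ≤ B = 5; zero-pad to 5 bytes: K' = 73 77 78 61 00.
K' ⊕ ipad = 45 41 4e 57 36.
Inner input = 45 41 4e 57 36 ∥ da ba 61 2e.
Inner hash: XOR 45⊕41⊕4e⊕57⊕36⊕da⊕ba⊕61⊕2e = 04.

04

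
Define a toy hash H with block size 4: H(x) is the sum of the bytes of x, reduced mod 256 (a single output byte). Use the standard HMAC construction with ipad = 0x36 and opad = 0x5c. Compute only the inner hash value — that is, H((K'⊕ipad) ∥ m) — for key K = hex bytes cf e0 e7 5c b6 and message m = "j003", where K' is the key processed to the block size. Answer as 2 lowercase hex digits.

Key hex bytes cf e0 e7 5c b6 is 5 bytes > B = 4, so hash it first: H(key) = a8, then zero-pad to 4 bytes: K' = a8 00 00 00.
K' ⊕ ipad = 9e 36 36 36.
Inner input = 9e 36 36 36 ∥ 6a 30 30 33.
Inner hash: sum = 158+54+54+54+106+48+48+51 = 573; mod 256 = 61 → 3d.

3d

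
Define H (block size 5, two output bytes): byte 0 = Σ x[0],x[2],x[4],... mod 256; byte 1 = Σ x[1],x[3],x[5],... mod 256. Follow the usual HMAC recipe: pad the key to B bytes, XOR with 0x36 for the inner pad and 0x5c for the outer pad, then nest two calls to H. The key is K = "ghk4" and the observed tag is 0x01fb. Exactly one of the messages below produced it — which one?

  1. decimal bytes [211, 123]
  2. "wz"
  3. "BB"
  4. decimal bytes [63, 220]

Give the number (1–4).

Key "ghk4" = 67 68 6b 34 is 4 bytes ≤ B = 5; zero-pad to 5 bytes: K' = 67 68 6b 34 00.
K' ⊕ ipad = 51 5e 5d 02 36; K' ⊕ opad = 3b 34 37 68 5c.
m1: inner = H(51 5e 5d 02 36 d3 7b) = 5f 33; tag = H(3b 34 37 68 5c 5f 33) = 01fb ← matches
m2: inner = H(51 5e 5d 02 36 77 7a) = 5e d7; tag = H(3b 34 37 68 5c 5e d7) = a5fa
m3: inner = H(51 5e 5d 02 36 42 42) = 26 a2; tag = H(3b 34 37 68 5c 26 a2) = 70c2
m4: inner = H(51 5e 5d 02 36 3f dc) = c0 9f; tag = H(3b 34 37 68 5c c0 9f) = 6d5c

1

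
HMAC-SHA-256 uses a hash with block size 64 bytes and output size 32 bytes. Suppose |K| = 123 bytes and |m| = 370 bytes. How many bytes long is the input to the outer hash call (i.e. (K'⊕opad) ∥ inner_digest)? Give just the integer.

96

Key is 123 > 64 bytes, so it is hashed to 32 bytes then zero-padded to 64: |K'| = 64.
Outer input = (K'⊕opad) ∥ H(inner) → 64 + 32 = 96 bytes.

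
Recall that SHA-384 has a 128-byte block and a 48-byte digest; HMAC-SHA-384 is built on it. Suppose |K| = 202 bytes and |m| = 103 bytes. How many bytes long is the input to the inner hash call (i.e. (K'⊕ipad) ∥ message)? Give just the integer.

Key is 202 > 128 bytes, so it is hashed to 48 bytes then zero-padded to 128: |K'| = 128.
Inner input = (K'⊕ipad) ∥ m → 128 + 103 = 231 bytes.

231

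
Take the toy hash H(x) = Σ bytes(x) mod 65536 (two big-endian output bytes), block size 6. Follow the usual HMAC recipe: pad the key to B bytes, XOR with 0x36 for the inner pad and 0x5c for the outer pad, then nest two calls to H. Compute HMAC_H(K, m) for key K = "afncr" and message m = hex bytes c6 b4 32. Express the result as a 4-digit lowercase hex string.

01ef

Key "afncr" = 61 66 6e 63 72 is 5 bytes ≤ B = 6; zero-pad to 6 bytes: K' = 61 66 6e 63 72 00.
K' ⊕ ipad = 57 50 58 55 44 36.  K' ⊕ opad = 3d 3a 32 3f 2e 5c.
Inner input = (K'⊕ipad) ∥ m = 57 50 58 55 44 36 ∥ c6 b4 32.
Inner hash: sum = 87+80+88+85+68+54+198+180+50 = 890 → 03 7a.
Outer input = (K'⊕opad) ∥ inner = 3d 3a 32 3f 2e 5c ∥ 03 7a.
Outer hash (tag): sum = 61+58+50+63+46+92+3+122 = 495 → 01 ef.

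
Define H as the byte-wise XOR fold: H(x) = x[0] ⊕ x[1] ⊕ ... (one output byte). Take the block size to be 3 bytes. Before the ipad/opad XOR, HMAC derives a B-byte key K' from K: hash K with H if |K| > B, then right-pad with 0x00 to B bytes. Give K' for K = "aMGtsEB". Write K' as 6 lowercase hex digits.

|K| = 7 > B = 3, so first hash the key.
H(K): XOR 61⊕4d⊕47⊕74⊕73⊕45⊕42 = 6b.
Zero-pad H(K) = 6b to 3 bytes: K' = 6b 00 00.

6b0000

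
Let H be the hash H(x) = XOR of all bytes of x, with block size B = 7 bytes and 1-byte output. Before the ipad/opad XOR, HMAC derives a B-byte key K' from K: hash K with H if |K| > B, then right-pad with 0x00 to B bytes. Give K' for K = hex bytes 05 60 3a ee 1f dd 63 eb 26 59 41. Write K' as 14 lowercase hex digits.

|K| = 11 > B = 7, so first hash the key.
H(K): XOR 05⊕60⊕3a⊕ee⊕1f⊕dd⊕63⊕eb⊕26⊕59⊕41 = c5.
Zero-pad H(K) = c5 to 7 bytes: K' = c5 00 00 00 00 00 00.

c5000000000000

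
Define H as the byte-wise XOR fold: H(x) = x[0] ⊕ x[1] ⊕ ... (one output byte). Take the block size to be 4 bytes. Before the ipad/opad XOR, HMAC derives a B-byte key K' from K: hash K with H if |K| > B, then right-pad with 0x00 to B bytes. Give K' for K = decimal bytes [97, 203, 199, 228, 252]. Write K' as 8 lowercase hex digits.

75000000

|K| = 5 > B = 4, so first hash the key.
H(K): XOR 61⊕cb⊕c7⊕e4⊕fc = 75.
Zero-pad H(K) = 75 to 4 bytes: K' = 75 00 00 00.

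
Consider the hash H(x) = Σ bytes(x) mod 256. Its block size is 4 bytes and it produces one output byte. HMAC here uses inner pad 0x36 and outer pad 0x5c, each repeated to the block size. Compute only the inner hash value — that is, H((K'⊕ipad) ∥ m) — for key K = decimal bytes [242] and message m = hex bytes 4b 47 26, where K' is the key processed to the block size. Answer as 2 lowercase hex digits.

1e

Key decimal bytes [242] = f2 is 1 byte ≤ B = 4; zero-pad to 4 bytes: K' = f2 00 00 00.
K' ⊕ ipad = c4 36 36 36.
Inner input = c4 36 36 36 ∥ 4b 47 26.
Inner hash: sum = 196+54+54+54+75+71+38 = 542; mod 256 = 30 → 1e.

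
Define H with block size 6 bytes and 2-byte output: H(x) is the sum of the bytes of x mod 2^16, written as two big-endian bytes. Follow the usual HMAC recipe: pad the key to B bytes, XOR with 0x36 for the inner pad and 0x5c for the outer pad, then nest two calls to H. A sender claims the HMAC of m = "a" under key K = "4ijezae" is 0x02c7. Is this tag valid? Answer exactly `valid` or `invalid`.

Key "4ijezae" = 34 69 6a 65 7a 61 65 is 7 bytes > B = 6, so hash it first: H(key) = 02 ac, then zero-pad to 6 bytes: K' = 02 ac 00 00 00 00.
K' ⊕ ipad = 34 9a 36 36 36 36; K' ⊕ opad = 5e f0 5c 5c 5c 5c.
Inner hash: sum = 52+154+54+54+54+54+97 = 519 → 02 07.
Outer hash (recomputed tag): sum = 94+240+92+92+92+92+2+7 = 711 → 02 c7.
Recomputed tag = 02c7; claimed = 02c7 → match.

valid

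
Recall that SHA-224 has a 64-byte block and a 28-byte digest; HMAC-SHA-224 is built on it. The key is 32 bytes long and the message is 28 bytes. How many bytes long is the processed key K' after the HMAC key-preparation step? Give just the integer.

Key is 32 ≤ 64 bytes, zero-padded: |K'| = 64.

64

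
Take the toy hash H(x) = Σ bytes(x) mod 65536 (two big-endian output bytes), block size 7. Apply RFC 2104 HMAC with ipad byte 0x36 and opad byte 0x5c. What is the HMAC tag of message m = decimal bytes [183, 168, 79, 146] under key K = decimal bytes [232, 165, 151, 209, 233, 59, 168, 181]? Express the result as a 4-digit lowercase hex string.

Key decimal bytes [232, 165, 151, 209, 233, 59, 168, 181] = e8 a5 97 d1 e9 3b a8 b5 is 8 bytes > B = 7, so hash it first: H(key) = 05 76, then zero-pad to 7 bytes: K' = 05 76 00 00 00 00 00.
K' ⊕ ipad = 33 40 36 36 36 36 36.  K' ⊕ opad = 59 2a 5c 5c 5c 5c 5c.
Inner input = (K'⊕ipad) ∥ m = 33 40 36 36 36 36 36 ∥ b7 a8 4f 92.
Inner hash: sum = 51+64+54+54+54+54+54+183+168+79+146 = 961 → 03 c1.
Outer input = (K'⊕opad) ∥ inner = 59 2a 5c 5c 5c 5c 5c ∥ 03 c1.
Outer hash (tag): sum = 89+42+92+92+92+92+92+3+193 = 787 → 03 13.

0313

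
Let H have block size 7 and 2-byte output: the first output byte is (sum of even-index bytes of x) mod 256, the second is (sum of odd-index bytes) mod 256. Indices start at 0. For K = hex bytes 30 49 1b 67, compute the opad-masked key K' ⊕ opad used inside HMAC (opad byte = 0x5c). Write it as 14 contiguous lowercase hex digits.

Key hex bytes 30 49 1b 67 is 4 bytes ≤ B = 7; zero-pad to 7 bytes: K' = 30 49 1b 67 00 00 00.
XOR each byte with 0x5c: 30⊕5c=6c, 49⊕5c=15, 1b⊕5c=47, 67⊕5c=3b, 00⊕5c=5c, 00⊕5c=5c, 00⊕5c=5c.

6c15473b5c5c5c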